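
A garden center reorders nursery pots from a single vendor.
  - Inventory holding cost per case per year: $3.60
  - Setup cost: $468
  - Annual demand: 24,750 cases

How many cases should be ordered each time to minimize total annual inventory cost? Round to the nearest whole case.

2,537 cases

2DS/H = 2·24,750·468/3.6 = 6,435,000.00
EOQ = √6,435,000.00 ≈ 2,536.73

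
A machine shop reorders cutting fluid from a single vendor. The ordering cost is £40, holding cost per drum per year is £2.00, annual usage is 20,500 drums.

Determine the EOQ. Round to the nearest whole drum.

906 drums

Q* = √(2·D·S / H) = √(2·20,500·40 / 2) = √820,000.0 ≈ 905.54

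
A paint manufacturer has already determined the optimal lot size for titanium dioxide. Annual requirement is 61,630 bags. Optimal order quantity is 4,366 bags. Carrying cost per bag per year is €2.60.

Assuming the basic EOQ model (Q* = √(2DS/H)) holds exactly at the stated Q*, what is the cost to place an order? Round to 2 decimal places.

From Q* = √(2DS/H) ⇒ Q*² = 2DS/H.
S = Q²H / (2D) = 4,366² × 2.6 / (2 × 61,630) = 402.0857

€402.09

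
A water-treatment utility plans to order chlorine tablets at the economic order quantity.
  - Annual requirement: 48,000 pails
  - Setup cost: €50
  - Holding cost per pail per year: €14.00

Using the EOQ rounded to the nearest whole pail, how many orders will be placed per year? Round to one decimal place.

81.9 orders per year

Q* = √(2·D·S / H) = √(2·48,000·50 / 14) = √342,857.1 ≈ 585.54 → Q = 586
N = D/Q = 48,000/586 ≈ 81.911 orders/yr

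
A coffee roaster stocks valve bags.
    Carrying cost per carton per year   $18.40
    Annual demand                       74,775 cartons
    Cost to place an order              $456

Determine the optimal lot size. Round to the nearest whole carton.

2DS/H = 2·74,775·456/18.4 = 3,706,239.13
EOQ = √3,706,239.13 ≈ 1,925.16

1,925 cartons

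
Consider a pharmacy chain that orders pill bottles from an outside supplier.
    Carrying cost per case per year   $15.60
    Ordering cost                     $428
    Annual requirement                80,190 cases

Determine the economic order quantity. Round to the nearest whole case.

Q* = √(2·D·S / H) = √(2·80,190·428 / 15.6) = √4,400,169.2 ≈ 2,097.66

2,098 cases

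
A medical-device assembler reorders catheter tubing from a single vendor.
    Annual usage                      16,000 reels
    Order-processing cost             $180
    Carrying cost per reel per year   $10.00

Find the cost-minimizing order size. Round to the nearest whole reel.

2DS/H = 2·16,000·180/10 = 576,000.00
EOQ = √576,000.00 ≈ 758.95

759 reels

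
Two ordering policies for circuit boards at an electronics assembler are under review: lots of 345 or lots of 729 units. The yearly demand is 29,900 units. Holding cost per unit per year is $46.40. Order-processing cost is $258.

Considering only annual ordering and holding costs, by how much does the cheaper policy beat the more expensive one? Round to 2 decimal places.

For each Q, cost = (D/Q)·S + (Q/2)·H.
TC(345) = (29,900/345)×258 + (345/2)×46.4 = $30,364.00
TC(729) = (29,900/729)×258 + (729/2)×46.4 = $27,494.69
Lots of 729 are cheaper by $2,869.31.

$2,869.31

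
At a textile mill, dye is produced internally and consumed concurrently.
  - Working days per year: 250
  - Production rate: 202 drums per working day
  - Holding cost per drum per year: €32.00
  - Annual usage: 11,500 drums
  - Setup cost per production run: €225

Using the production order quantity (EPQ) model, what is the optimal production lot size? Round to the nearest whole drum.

d = 11,500/250 = 46.0000 drums/day;  effective holding cost H(1 − d/p) = 32·(1 − 46.0000/202) = 24.71287
Q* = √(2DS / H_eff) = √(2·11,500·225 / 24.71287) ≈ 457.61

458 drums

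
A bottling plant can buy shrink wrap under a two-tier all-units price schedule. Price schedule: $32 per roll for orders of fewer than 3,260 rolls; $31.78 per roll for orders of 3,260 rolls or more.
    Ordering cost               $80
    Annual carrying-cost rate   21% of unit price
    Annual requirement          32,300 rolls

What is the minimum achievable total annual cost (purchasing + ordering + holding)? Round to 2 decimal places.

H₁ = 21%×$32 = $6.7200;  H₂ = 21%×$31.78 = $6.6738
EOQ₁ = √(2×32,300×80/6.7200) = 876.95  (< 3,260, feasible at tier 1)
EOQ₂ = √(2×32,300×80/6.6738) = 879.98  (< 3,260 → use Q = 3,260 at tier-2 price)
TC(tier 1 (EOQ₁), Q≈877.0) = $1,039,493.13
TC(tier 2, Q≈3,260.0) = $1,038,164.93
Minimum at tier 2: $1,038,164.93

$1,038,164.93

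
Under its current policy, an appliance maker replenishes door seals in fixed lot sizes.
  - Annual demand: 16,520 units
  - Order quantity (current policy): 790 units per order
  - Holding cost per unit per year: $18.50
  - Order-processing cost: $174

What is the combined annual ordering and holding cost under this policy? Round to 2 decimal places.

Annual ordering cost = (D/Q)·S = (16,520/790) × 174 = $3,638.58
Annual holding cost  = (Q/2)·H = (790/2) × 18.5 = $7,307.50
Total = $3,638.58 + $7,307.50 = $10,946.08

$10,946.08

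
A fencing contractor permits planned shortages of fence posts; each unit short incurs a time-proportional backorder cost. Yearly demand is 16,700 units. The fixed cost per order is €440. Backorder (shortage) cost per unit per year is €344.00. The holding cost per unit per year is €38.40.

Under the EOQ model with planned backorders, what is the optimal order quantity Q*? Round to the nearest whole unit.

Q* = √(2DS/H) · √((H + b)/b)
   = √(2 × 16,700 × 440 / 38.4) · √((38.4 + 344) / 344)
   = 618.634 × 1.0543 ≈ 652.25

652 units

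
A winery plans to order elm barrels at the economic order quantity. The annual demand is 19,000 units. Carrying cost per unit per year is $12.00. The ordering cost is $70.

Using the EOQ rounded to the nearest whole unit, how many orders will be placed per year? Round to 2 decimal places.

Q* = √(2·D·S / H) = √(2·19,000·70 / 12) = √221,666.7 ≈ 470.81 → Q = 471
N = D/Q = 19,000/471 ≈ 40.340 orders/yr

40.34 orders per year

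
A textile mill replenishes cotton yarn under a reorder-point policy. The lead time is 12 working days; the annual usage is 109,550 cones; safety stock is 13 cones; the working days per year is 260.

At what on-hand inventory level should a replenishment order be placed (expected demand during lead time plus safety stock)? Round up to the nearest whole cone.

Daily demand d = 109,550 / 260 = 421.346 cones/day
Demand during lead time = 421.346 × 12 = 5,056.15
Reorder point = 5,056.15 + 13 = 5,069.15 → round up

5,070 cones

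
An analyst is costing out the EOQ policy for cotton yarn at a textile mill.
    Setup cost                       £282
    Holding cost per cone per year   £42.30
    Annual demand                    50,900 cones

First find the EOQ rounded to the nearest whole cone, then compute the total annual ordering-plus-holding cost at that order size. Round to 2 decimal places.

Optimal lot size Q* = (2 × 50,900 × £282 / £42.3)^½ ≈ 823.81 → Q = 824 cones
Ordering: D/Q × S = 50,900/824 × £282 = £17,419.66
Holding:  Q/2 × H = 824/2 × £42.3 = £17,427.60
Total = £17,419.66 + £17,427.60 = £34,847.26

£34,847.26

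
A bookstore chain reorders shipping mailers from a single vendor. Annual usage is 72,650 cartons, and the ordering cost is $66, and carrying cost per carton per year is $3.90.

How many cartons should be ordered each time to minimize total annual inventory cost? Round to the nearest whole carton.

Optimal lot size Q* = (2 × 72,650 × $66 / $3.9)^½ ≈ 1,568.10

1,568 cartons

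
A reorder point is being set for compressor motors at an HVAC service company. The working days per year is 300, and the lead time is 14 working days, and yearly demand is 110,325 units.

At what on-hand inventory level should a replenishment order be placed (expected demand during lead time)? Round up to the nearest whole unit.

5,149 units

Daily demand d = 110,325 / 300 = 367.750 units/day
Demand during lead time = 367.750 × 14 = 5,148.50
Reorder point = 5,148.50 → round up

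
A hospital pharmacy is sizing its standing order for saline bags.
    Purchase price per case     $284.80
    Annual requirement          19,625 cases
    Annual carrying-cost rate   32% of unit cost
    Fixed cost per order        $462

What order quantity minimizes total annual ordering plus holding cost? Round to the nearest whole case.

Holding cost per case per year: H = 32% × $284.8 = $91.1360
Optimal lot size Q* = (2 × 19,625 × $462 / $91.136)^½ ≈ 446.06

446 cases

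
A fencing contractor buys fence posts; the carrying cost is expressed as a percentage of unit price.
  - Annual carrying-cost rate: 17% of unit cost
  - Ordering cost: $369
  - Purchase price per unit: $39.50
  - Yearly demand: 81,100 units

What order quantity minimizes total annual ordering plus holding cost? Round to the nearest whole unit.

2,985 units

Holding cost per unit per year: H = 17% × $39.5 = $6.7150
EOQ = √(2DS/H) = √(2 × 81,100 × 369 / 6.715)
    = √(8,913,149.66) ≈ 2,985.49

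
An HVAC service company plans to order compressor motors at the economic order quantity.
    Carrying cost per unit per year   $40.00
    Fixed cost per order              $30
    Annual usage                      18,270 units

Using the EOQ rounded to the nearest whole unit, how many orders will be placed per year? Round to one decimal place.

110.1 orders per year

Q* = √(2·D·S / H) = √(2·18,270·30 / 40) = √27,405.0 ≈ 165.54 → Q = 166
N = D/Q = 18,270/166 ≈ 110.060 orders/yr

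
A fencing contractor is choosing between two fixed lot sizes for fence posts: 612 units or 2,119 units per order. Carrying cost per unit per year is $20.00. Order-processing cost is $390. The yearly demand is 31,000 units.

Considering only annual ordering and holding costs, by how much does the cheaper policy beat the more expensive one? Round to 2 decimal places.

For each Q, cost = (D/Q)·S + (Q/2)·H.
TC(612) = (31,000/612)×390 + (612/2)×20 = $25,874.90
TC(2,119) = (31,000/2,119)×390 + (2,119/2)×20 = $26,895.52
|ΔTC| = |$25,874.90 − $26,895.52| = $1,020.62

$1,020.62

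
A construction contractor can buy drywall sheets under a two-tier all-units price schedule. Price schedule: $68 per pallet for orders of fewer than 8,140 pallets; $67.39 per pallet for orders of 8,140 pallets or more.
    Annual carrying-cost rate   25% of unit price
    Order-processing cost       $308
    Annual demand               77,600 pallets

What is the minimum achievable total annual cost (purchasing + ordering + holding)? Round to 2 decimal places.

H₁ = 25%×$68 = $17.0000;  H₂ = 25%×$67.39 = $16.8475
EOQ₁ = √(2×77,600×308/17.0000) = 1,676.86  (< 8,140, feasible at tier 1)
EOQ₂ = √(2×77,600×308/16.8475) = 1,684.43  (< 8,140 → use Q = 8,140 at tier-2 price)
TC(tier 1 (EOQ₁), Q≈1,676.9) = $5,305,306.62
TC(tier 2, Q≈8,140.0) = $5,300,969.54
Minimum at tier 2: $5,300,969.54

$5,300,969.54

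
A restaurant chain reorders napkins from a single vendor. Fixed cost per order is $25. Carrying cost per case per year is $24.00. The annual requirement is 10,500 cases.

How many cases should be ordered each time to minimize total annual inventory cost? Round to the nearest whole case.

148 cases

Optimal lot size Q* = (2 × 10,500 × $25 / $24)^½ ≈ 147.90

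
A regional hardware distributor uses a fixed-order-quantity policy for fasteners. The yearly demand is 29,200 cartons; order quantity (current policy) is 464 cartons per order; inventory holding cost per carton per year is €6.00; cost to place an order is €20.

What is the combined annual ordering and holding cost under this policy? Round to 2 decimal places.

Annual ordering cost = (D/Q)·S = (29,200/464) × 20 = €1,258.62
Annual holding cost  = (Q/2)·H = (464/2) × 6 = €1,392.00
Total = €1,258.62 + €1,392.00 = €2,650.62

€2,650.62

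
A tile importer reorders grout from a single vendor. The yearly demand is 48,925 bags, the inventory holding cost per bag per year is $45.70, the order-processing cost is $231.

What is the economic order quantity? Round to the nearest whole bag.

703 bags

EOQ = √(2DS/H) = √(2 × 48,925 × 231 / 45.7)
    = √(494,602.84) ≈ 703.28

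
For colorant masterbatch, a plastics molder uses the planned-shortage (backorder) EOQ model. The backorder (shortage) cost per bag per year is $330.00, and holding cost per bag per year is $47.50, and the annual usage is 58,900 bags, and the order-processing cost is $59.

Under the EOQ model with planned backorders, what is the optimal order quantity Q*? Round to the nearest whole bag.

Basic EOQ = √(2·58,900·59/47.5) = 382.518
Backorder adjustment √((H+b)/b) = √((47.5+330)/330) = 1.0696
Q* = 382.518 × 1.0696 ≈ 409.12

409 bags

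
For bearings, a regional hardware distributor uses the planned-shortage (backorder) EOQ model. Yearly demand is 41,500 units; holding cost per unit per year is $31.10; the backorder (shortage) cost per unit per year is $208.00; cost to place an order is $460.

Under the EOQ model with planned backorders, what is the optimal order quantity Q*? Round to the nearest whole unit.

1,188 units

Basic EOQ = √(2·41,500·460/31.1) = 1,107.995
Backorder adjustment √((H+b)/b) = √((31.1+208)/208) = 1.0722
Q* = 1,107.995 × 1.0722 ≈ 1,187.94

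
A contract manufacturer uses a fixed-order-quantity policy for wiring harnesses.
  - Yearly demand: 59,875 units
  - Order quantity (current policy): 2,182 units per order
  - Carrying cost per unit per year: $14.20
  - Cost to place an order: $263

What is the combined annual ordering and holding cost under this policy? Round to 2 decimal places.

$22,709.03

Ordering: D/Q × S = 59,875/2,182 × $263 = $7,216.83
Holding:  Q/2 × H = 2,182/2 × $14.2 = $15,492.20
Total = $7,216.83 + $15,492.20 = $22,709.03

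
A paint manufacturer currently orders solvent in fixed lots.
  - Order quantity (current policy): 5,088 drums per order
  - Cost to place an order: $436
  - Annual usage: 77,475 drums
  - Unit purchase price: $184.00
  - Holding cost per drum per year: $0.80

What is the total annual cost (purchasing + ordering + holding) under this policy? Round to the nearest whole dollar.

Orders/yr = 77,475/5,088 = 15.227; ordering cost = 15.227 × $436 = $6,638.97
Average inventory = 5,088/2 = 2544; holding cost = 2544 × $0.8 = $2,035.20
Purchase cost = D·C = 77,475 × 184 = $14,255,400.00
Total = $6,638.97 + $2,035.20 + $14,255,400.00 = $14,264,074.17

$14,264,074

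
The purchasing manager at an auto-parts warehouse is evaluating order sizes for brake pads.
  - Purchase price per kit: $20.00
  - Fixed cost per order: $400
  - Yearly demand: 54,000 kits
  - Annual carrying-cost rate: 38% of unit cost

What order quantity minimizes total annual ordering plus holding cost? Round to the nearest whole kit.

2,384 kits

H = i·C = 0.38 × $20 = $7.6000 per kit-year
Optimal lot size Q* = (2 × 54,000 × $400 / $7.6)^½ ≈ 2,384.16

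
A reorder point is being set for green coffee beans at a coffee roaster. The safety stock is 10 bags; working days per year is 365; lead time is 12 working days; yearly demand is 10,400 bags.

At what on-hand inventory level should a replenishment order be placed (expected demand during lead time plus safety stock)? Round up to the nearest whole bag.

352 bags

Daily demand d = 10,400 / 365 = 28.493 bags/day
Demand during lead time = 28.493 × 12 = 341.92
Reorder point = 341.92 + 10 = 351.92 → round up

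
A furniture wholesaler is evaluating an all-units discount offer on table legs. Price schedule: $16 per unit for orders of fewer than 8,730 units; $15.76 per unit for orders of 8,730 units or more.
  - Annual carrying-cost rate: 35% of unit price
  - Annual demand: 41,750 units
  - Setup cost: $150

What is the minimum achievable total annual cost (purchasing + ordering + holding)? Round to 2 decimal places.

$676,374.96

H₁ = 35%×$16 = $5.6000;  H₂ = 35%×$15.76 = $5.5160
EOQ₁ = √(2×41,750×150/5.6000) = 1,495.53  (< 8,730, feasible at tier 1)
EOQ₂ = √(2×41,750×150/5.5160) = 1,506.87  (< 8,730 → use Q = 8,730 at tier-2 price)
TC(tier 1 (EOQ₁), Q≈1,495.5) = $676,374.96
TC(tier 2, Q≈8,730.0) = $682,774.69
Minimum at tier 1 (EOQ₁): $676,374.96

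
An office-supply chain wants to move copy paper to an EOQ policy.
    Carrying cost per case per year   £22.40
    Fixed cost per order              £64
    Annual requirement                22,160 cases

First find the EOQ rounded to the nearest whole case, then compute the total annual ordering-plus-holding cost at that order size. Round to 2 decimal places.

Optimal lot size Q* = (2 × 22,160 × £64 / £22.4)^½ ≈ 355.85 → Q = 356 cases
Orders/yr = 22,160/356 = 62.247; ordering cost = 62.247 × £64 = £3,983.82
Average inventory = 356/2 = 178; holding cost = 178 × £22.4 = £3,987.20
Total = £3,983.82 + £3,987.20 = £7,971.02

£7,971.02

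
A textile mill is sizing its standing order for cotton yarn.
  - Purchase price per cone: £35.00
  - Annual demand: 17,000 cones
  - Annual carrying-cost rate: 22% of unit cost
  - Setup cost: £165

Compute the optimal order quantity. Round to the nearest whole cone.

854 cones

Carrying cost H = £35 × 22% = £7.7000/cone/yr
EOQ = √(2DS/H) = √(2 × 17,000 × 165 / 7.7)
    = √(728,571.43) ≈ 853.56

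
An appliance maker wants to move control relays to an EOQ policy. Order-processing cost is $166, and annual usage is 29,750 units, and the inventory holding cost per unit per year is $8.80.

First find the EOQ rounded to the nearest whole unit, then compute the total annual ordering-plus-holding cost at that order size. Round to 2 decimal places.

Optimal lot size Q* = (2 × 29,750 × $166 / $8.8)^½ ≈ 1,059.43 → Q = 1,059 units
Ordering: D/Q × S = 29,750/1,059 × $166 = $4,663.36
Holding:  Q/2 × H = 1,059/2 × $8.8 = $4,659.60
Total = $4,663.36 + $4,659.60 = $9,322.96

$9,322.96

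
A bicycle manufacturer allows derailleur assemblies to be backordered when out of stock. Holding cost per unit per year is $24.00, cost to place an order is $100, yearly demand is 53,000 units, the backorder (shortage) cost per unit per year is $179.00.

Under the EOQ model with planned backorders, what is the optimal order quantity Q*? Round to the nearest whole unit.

708 units

Q* = √(2DS/H) · √((H + b)/b)
   = √(2 × 53,000 × 100 / 24) · √((24 + 179) / 179)
   = 664.580 × 1.0649 ≈ 707.73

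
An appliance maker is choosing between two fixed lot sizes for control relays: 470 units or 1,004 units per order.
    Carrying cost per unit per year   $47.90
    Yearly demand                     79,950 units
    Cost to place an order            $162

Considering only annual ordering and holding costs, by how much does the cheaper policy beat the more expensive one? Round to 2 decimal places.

TC(Q) = (D/Q)S + (Q/2)H
TC(470) = (79,950/470)×162 + (470/2)×47.9 = $38,813.73
TC(1,004) = (79,950/1,004)×162 + (1,004/2)×47.9 = $36,946.10
Cheaper: Q = 1,004.  Difference = $1,867.64

$1,867.64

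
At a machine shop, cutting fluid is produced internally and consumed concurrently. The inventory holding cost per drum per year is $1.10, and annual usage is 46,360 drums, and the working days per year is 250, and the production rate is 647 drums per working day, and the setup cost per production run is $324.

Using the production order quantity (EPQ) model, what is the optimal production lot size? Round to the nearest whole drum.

d = 46,360/250 = 185.4400 drums/day;  effective holding cost H(1 − d/p) = 1.1·(1 − 185.4400/647) = 0.78472
Q* = √(2DS / H_eff) = √(2·46,360·324 / 0.78472) ≈ 6,187.30

6,187 drums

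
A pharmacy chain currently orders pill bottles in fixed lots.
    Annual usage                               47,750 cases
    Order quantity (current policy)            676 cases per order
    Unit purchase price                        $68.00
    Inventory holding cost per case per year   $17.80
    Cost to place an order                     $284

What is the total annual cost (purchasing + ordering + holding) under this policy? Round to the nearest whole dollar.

Ordering: D/Q × S = 47,750/676 × $284 = $20,060.65
Holding:  Q/2 × H = 676/2 × $17.8 = $6,016.40
Purchase cost = D·C = 47,750 × 68 = $3,247,000.00
Total = $20,060.65 + $6,016.40 + $3,247,000.00 = $3,273,077.05

$3,273,077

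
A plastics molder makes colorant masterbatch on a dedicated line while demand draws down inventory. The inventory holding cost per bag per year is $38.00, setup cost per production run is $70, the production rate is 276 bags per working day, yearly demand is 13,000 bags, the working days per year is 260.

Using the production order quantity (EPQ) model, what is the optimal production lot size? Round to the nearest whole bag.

242 bags

Daily demand d = 13,000/260 = 50.000; p = 276; 1 − d/p = 0.81884
EPQ = √(2DS / (H(1 − d/p)))
    = √(2 × 13,000 × 70 / (38 × 0.81884)) ≈ 241.85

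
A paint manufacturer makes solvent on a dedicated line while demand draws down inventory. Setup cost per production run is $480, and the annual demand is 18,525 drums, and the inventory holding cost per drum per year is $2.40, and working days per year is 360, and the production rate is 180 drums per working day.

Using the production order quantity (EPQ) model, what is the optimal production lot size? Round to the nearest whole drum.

3,221 drums

d = 18,525/360 = 51.4583 drums/day;  effective holding cost H(1 − d/p) = 2.4·(1 − 51.4583/180) = 1.71389
Q* = √(2DS / H_eff) = √(2·18,525·480 / 1.71389) ≈ 3,221.24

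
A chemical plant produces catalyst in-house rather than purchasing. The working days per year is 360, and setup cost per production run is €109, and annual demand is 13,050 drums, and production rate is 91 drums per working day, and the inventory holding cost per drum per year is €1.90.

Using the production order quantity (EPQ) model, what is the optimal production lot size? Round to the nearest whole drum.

d = 13,050/360 = 36.2500 drums/day;  effective holding cost H(1 − d/p) = 1.9·(1 − 36.2500/91) = 1.14313
Q* = √(2DS / H_eff) = √(2·13,050·109 / 1.14313) ≈ 1,577.56

1,578 drums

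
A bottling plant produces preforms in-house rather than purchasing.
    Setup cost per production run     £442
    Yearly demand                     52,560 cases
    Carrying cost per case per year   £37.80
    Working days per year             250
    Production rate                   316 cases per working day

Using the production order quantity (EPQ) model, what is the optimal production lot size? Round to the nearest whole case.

d = 52,560/250 = 210.2400 cases/day;  effective holding cost H(1 − d/p) = 37.8·(1 − 210.2400/316) = 12.65104
Q* = √(2DS / H_eff) = √(2·52,560·442 / 12.65104) ≈ 1,916.42

1,916 cases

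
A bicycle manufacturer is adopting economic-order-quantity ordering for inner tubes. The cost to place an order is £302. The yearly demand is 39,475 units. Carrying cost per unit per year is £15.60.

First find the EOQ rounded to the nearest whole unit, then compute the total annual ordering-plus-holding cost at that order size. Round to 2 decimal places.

EOQ = √(2DS/H) = √(2 × 39,475 × 302 / 15.6)
    = √(1,528,391.03) ≈ 1,236.28 → Q = 1,236 units
Orders/yr = 39,475/1,236 = 31.938; ordering cost = 31.938 × £302 = £9,645.19
Average inventory = 1,236/2 = 618; holding cost = 618 × £15.6 = £9,640.80
Total = £9,645.19 + £9,640.80 = £19,285.99

£19,285.99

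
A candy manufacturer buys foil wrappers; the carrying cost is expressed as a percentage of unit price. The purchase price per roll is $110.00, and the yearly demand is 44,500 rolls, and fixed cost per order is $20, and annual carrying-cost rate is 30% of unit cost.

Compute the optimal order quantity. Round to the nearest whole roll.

232 rolls

Carrying cost H = $110 × 30% = $33.0000/roll/yr
Optimal lot size Q* = (2 × 44,500 × $20 / $33)^½ ≈ 232.25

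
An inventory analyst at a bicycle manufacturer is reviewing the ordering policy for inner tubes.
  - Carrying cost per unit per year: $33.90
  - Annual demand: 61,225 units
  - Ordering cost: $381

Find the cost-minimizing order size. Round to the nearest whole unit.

2DS/H = 2·61,225·381/33.9 = 1,376,207.96
EOQ = √1,376,207.96 ≈ 1,173.12

1,173 units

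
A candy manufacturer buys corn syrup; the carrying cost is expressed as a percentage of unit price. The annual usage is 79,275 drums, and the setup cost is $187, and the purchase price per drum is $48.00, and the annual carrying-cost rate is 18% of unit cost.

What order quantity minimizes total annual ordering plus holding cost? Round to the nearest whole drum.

1,852 drums

Holding cost per drum per year: H = 18% × $48 = $8.6400
Optimal lot size Q* = (2 × 79,275 × $187 / $8.64)^½ ≈ 1,852.45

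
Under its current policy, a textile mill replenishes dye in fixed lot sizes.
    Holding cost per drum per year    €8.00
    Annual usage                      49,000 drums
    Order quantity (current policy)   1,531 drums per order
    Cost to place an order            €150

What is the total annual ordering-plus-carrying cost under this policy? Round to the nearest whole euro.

Orders/yr = 49,000/1,531 = 32.005; ordering cost = 32.005 × €150 = €4,800.78
Average inventory = 1,531/2 = 765.5; holding cost = 765.5 × €8 = €6,124.00
Total = €4,800.78 + €6,124.00 = €10,924.78

€10,925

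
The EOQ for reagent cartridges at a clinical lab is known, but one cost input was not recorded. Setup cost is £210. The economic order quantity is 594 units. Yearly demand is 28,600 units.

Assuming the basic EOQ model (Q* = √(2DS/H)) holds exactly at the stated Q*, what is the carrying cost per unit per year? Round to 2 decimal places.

£34.04

Since Q* = (2DS/H)^½, squaring gives Q*²·H = 2DS.
H = 2DS / Q² = 2 × 28,600 × 210 / 594² = 34.0441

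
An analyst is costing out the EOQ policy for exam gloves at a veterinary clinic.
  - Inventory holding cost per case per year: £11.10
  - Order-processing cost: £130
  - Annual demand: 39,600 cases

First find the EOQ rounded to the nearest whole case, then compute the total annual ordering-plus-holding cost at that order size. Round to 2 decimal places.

2DS/H = 2·39,600·130/11.1 = 927,567.57
EOQ = √927,567.57 ≈ 963.10 → Q = 963 cases
Ordering: D/Q × S = 39,600/963 × £130 = £5,345.79
Holding:  Q/2 × H = 963/2 × £11.1 = £5,344.65
Total = £5,345.79 + £5,344.65 = £10,690.44

£10,690.44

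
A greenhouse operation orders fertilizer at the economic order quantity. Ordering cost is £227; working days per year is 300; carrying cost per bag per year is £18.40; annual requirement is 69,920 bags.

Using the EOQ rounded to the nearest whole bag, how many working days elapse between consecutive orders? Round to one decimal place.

5.6 days

Q* = √(2·D·S / H) = √(2·69,920·227 / 18.4) = √1,725,200.0 ≈ 1,313.47 → Q = 1,313 bags
T = Q/D × 300 days = 1,313/69,920 × 300 = 5.634 days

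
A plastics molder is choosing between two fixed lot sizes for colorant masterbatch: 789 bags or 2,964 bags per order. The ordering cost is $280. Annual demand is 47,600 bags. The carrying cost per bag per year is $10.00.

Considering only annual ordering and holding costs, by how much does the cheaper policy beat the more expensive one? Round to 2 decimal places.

$1,520.64

For each Q, cost = (D/Q)·S + (Q/2)·H.
TC(789) = (47,600/789)×280 + (789/2)×10 = $20,837.27
TC(2,964) = (47,600/2,964)×280 + (2,964/2)×10 = $19,316.63
Lots of 2,964 are cheaper by $1,520.64.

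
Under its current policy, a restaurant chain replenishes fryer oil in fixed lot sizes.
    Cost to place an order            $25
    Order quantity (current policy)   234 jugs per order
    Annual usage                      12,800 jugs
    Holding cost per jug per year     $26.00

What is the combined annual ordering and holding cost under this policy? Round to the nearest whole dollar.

Orders/yr = 12,800/234 = 54.701; ordering cost = 54.701 × $25 = $1,367.52
Average inventory = 234/2 = 117; holding cost = 117 × $26 = $3,042.00
Total = $1,367.52 + $3,042.00 = $4,409.52

$4,410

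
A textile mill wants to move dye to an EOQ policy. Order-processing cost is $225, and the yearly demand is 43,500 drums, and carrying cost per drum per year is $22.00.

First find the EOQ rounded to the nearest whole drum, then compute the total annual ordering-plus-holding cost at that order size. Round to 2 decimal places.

2DS/H = 2·43,500·225/22 = 889,772.73
EOQ = √889,772.73 ≈ 943.28 → Q = 943 drums
Orders/yr = 43,500/943 = 46.129; ordering cost = 46.129 × $225 = $10,379.11
Average inventory = 943/2 = 471.5; holding cost = 471.5 × $22 = $10,373.00
Total = $10,379.11 + $10,373.00 = $20,752.11

$20,752.11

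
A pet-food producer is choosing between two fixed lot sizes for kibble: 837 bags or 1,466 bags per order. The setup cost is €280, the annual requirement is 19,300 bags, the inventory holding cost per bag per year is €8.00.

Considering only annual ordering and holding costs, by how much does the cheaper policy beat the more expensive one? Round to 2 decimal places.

€254.17

For each Q, cost = (D/Q)·S + (Q/2)·H.
TC(837) = (19,300/837)×280 + (837/2)×8 = €9,804.39
TC(1,466) = (19,300/1,466)×280 + (1,466/2)×8 = €9,550.22
Lots of 1,466 are cheaper by €254.17.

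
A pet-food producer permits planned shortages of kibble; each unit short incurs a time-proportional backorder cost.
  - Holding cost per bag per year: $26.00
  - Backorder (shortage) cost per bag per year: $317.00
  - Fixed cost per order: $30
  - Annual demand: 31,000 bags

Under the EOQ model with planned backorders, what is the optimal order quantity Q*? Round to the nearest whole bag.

278 bags

Basic EOQ = √(2·31,000·30/26) = 267.467
Backorder adjustment √((H+b)/b) = √((26+317)/317) = 1.0402
Q* = 267.467 × 1.0402 ≈ 278.22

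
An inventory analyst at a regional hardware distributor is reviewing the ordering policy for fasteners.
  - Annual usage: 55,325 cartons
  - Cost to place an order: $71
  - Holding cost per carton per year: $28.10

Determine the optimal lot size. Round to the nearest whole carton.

529 cartons

Q* = √(2·D·S / H) = √(2·55,325·71 / 28.1) = √279,578.3 ≈ 528.75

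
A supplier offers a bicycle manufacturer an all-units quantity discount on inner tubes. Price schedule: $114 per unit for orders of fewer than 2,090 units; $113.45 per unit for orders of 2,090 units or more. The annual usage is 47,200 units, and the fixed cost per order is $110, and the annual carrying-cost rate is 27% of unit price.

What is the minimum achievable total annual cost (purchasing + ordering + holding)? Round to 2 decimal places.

$5,389,334.13

H₁ = 27%×$114 = $30.7800;  H₂ = 27%×$113.45 = $30.6315
EOQ₁ = √(2×47,200×110/30.7800) = 580.83  (< 2,090, feasible at tier 1)
EOQ₂ = √(2×47,200×110/30.6315) = 582.23  (< 2,090 → use Q = 2,090 at tier-2 price)
TC(tier 1 (EOQ₁), Q≈580.8) = $5,398,677.91
TC(tier 2, Q≈2,090.0) = $5,389,334.13
Minimum at tier 2: $5,389,334.13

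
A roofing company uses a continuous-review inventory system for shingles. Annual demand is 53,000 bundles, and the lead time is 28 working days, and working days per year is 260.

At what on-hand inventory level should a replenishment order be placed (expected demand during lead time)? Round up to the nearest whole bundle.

Daily demand d = 53,000 / 260 = 203.846 bundles/day
Demand during lead time = 203.846 × 28 = 5,707.69
Reorder point = 5,707.69 → round up

5,708 bundles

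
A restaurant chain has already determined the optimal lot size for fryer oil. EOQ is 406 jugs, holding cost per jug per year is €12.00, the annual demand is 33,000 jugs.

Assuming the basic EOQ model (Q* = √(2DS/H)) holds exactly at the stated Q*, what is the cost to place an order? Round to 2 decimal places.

€29.97

Since Q* = (2DS/H)^½, squaring gives Q*²·H = 2DS.
S = Q²H / (2D) = 406² × 12 / (2 × 33,000) = 29.9702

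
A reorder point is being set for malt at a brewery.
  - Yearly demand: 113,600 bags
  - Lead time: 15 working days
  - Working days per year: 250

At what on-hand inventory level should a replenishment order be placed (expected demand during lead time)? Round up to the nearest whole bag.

6,816 bags

Daily demand d = 113,600 / 250 = 454.400 bags/day
Demand during lead time = 454.400 × 15 = 6,816.00
Reorder point = 6,816.00 → round up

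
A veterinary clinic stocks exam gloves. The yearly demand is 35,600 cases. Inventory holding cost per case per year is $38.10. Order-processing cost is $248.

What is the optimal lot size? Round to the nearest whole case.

681 cases

EOQ = √(2DS/H) = √(2 × 35,600 × 248 / 38.1)
    = √(463,454.07) ≈ 680.77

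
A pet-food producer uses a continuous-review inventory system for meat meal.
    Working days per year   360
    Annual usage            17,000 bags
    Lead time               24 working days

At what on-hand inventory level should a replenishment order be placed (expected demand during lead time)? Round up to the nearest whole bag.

1,134 bags

Daily demand d = 17,000 / 360 = 47.222 bags/day
Demand during lead time = 47.222 × 24 = 1,133.33
Reorder point = 1,133.33 → round up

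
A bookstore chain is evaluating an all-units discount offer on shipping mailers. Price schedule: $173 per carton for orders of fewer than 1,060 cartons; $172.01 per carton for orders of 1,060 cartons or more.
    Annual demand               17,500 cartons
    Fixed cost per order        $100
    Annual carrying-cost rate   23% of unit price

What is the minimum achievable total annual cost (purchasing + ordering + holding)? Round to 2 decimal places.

H₁ = 23%×$173 = $39.7900;  H₂ = 23%×$172.01 = $39.5623
EOQ₁ = √(2×17,500×100/39.7900) = 296.58  (< 1,060, feasible at tier 1)
EOQ₂ = √(2×17,500×100/39.5623) = 297.44  (< 1,060 → use Q = 1,060 at tier-2 price)
TC(tier 1 (EOQ₁), Q≈296.6) = $3,039,301.06
TC(tier 2, Q≈1,060.0) = $3,032,793.96
Minimum at tier 2: $3,032,793.96

$3,032,793.96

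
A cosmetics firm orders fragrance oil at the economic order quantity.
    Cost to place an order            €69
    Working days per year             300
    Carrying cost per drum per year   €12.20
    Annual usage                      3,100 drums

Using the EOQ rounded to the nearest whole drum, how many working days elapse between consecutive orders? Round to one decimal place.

Q* = √(2·D·S / H) = √(2·3,100·69 / 12.2) = √35,065.6 ≈ 187.26 → Q = 187 drums
Cycle time = (working days × Q)/D = (300 × 187) / 3,100 = 18.097 days

18.1 days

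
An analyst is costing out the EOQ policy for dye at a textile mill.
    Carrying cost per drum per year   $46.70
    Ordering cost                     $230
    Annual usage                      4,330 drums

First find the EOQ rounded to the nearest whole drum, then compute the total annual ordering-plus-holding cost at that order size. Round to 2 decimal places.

2DS/H = 2·4,330·230/46.7 = 42,650.96
EOQ = √42,650.96 ≈ 206.52 → Q = 207 drums
Ordering: D/Q × S = 4,330/207 × $230 = $4,811.11
Holding:  Q/2 × H = 207/2 × $46.7 = $4,833.45
Total = $4,811.11 + $4,833.45 = $9,644.56

$9,644.56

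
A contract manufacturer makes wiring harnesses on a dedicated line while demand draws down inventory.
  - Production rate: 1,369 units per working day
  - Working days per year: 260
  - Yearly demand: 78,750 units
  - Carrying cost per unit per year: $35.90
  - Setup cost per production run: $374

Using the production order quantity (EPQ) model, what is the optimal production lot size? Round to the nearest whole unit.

1,452 units

Daily demand d = 78,750/260 = 302.885; p = 1369; 1 − d/p = 0.77875
EPQ = √(2DS / (H(1 − d/p)))
    = √(2 × 78,750 × 374 / (35.9 × 0.77875)) ≈ 1,451.54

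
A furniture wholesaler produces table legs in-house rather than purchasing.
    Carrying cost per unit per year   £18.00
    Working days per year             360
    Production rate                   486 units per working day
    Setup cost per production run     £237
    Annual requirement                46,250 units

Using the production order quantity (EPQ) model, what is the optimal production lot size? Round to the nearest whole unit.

d = 46,250/360 = 128.4722 units/day;  effective holding cost H(1 − d/p) = 18·(1 − 128.4722/486) = 13.24177
Q* = √(2DS / H_eff) = √(2·46,250·237 / 13.24177) ≈ 1,286.68

1,287 units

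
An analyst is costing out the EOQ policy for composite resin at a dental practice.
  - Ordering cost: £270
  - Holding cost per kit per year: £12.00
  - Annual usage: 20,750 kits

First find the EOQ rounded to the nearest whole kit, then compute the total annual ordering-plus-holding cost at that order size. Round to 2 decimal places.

£11,595.69

Q* = √(2·D·S / H) = √(2·20,750·270 / 12) = √933,750.0 ≈ 966.31 → Q = 966 kits
Orders/yr = 20,750/966 = 21.480; ordering cost = 21.480 × £270 = £5,799.69
Average inventory = 966/2 = 483; holding cost = 483 × £12 = £5,796.00
Total = £5,799.69 + £5,796.00 = £11,595.69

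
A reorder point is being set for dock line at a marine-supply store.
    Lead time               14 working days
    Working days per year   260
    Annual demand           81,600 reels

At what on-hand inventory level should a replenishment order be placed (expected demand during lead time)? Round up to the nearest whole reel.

4,394 reels

Daily demand d = 81,600 / 260 = 313.846 reels/day
Demand during lead time = 313.846 × 14 = 4,393.85
Reorder point = 4,393.85 → round up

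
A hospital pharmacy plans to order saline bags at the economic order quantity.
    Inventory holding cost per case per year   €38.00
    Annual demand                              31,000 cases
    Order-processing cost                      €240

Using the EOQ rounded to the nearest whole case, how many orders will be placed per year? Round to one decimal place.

2DS/H = 2·31,000·240/38 = 391,578.95
EOQ = √391,578.95 ≈ 625.76 → Q = 626
Orders per year = D/Q = 31,000 / 626 = 49.521

49.5 orders per year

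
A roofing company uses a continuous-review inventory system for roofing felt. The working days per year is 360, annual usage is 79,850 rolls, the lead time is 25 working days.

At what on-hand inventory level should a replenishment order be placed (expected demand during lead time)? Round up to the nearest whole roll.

5,546 rolls

Daily demand d = 79,850 / 360 = 221.806 rolls/day
Demand during lead time = 221.806 × 25 = 5,545.14
Reorder point = 5,545.14 → round up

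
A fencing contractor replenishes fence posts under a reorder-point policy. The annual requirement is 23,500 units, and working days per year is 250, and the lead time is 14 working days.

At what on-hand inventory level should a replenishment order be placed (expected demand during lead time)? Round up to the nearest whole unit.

Daily demand d = 23,500 / 250 = 94.000 units/day
Demand during lead time = 94.000 × 14 = 1,316.00
Reorder point = 1,316.00 → round up

1,316 units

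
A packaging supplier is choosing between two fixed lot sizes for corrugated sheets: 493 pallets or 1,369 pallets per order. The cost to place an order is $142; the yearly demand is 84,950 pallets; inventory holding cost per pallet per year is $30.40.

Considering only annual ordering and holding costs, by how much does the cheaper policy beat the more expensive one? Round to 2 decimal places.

$2,341.69

Annual cost at Q: ordering D·S/Q plus holding Q·H/2.
TC(493) = (84,950/493)×142 + (493/2)×30.4 = $31,961.96
TC(1,369) = (84,950/1,369)×142 + (1,369/2)×30.4 = $29,620.27
Cheaper: Q = 1,369.  Difference = $2,341.69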